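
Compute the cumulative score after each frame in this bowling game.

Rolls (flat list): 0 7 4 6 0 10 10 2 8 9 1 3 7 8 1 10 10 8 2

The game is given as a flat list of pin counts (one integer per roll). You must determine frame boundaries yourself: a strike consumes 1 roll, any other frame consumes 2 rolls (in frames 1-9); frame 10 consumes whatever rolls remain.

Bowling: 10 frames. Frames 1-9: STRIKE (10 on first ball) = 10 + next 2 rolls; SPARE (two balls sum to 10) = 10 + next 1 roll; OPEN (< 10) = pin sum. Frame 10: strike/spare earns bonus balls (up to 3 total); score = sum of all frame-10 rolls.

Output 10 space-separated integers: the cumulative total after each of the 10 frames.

Frame 1: OPEN (0+7=7). Cumulative: 7
Frame 2: SPARE (4+6=10). 10 + next roll (0) = 10. Cumulative: 17
Frame 3: SPARE (0+10=10). 10 + next roll (10) = 20. Cumulative: 37
Frame 4: STRIKE. 10 + next two rolls (2+8) = 20. Cumulative: 57
Frame 5: SPARE (2+8=10). 10 + next roll (9) = 19. Cumulative: 76
Frame 6: SPARE (9+1=10). 10 + next roll (3) = 13. Cumulative: 89
Frame 7: SPARE (3+7=10). 10 + next roll (8) = 18. Cumulative: 107
Frame 8: OPEN (8+1=9). Cumulative: 116
Frame 9: STRIKE. 10 + next two rolls (10+8) = 28. Cumulative: 144
Frame 10: STRIKE. Sum of all frame-10 rolls (10+8+2) = 20. Cumulative: 164

Answer: 7 17 37 57 76 89 107 116 144 164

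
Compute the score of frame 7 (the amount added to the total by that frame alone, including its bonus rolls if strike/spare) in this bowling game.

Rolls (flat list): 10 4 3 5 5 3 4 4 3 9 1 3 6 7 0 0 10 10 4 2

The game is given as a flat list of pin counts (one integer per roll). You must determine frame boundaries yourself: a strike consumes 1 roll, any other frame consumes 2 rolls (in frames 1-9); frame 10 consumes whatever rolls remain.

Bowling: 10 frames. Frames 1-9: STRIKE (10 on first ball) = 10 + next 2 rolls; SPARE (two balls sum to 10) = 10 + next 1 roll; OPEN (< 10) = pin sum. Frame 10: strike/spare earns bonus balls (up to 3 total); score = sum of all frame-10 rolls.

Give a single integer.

Answer: 9

Derivation:
Frame 1: STRIKE. 10 + next two rolls (4+3) = 17. Cumulative: 17
Frame 2: OPEN (4+3=7). Cumulative: 24
Frame 3: SPARE (5+5=10). 10 + next roll (3) = 13. Cumulative: 37
Frame 4: OPEN (3+4=7). Cumulative: 44
Frame 5: OPEN (4+3=7). Cumulative: 51
Frame 6: SPARE (9+1=10). 10 + next roll (3) = 13. Cumulative: 64
Frame 7: OPEN (3+6=9). Cumulative: 73
Frame 8: OPEN (7+0=7). Cumulative: 80
Frame 9: SPARE (0+10=10). 10 + next roll (10) = 20. Cumulative: 100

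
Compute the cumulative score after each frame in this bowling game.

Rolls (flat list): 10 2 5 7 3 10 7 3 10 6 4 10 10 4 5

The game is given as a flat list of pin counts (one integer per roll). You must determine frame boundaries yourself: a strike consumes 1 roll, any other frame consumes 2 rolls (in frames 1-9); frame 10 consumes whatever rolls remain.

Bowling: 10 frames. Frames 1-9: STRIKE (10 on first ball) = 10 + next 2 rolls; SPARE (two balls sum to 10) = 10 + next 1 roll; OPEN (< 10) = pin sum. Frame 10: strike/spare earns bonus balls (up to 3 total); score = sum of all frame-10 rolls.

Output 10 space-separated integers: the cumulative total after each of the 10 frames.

Frame 1: STRIKE. 10 + next two rolls (2+5) = 17. Cumulative: 17
Frame 2: OPEN (2+5=7). Cumulative: 24
Frame 3: SPARE (7+3=10). 10 + next roll (10) = 20. Cumulative: 44
Frame 4: STRIKE. 10 + next two rolls (7+3) = 20. Cumulative: 64
Frame 5: SPARE (7+3=10). 10 + next roll (10) = 20. Cumulative: 84
Frame 6: STRIKE. 10 + next two rolls (6+4) = 20. Cumulative: 104
Frame 7: SPARE (6+4=10). 10 + next roll (10) = 20. Cumulative: 124
Frame 8: STRIKE. 10 + next two rolls (10+4) = 24. Cumulative: 148
Frame 9: STRIKE. 10 + next two rolls (4+5) = 19. Cumulative: 167
Frame 10: OPEN. Sum of all frame-10 rolls (4+5) = 9. Cumulative: 176

Answer: 17 24 44 64 84 104 124 148 167 176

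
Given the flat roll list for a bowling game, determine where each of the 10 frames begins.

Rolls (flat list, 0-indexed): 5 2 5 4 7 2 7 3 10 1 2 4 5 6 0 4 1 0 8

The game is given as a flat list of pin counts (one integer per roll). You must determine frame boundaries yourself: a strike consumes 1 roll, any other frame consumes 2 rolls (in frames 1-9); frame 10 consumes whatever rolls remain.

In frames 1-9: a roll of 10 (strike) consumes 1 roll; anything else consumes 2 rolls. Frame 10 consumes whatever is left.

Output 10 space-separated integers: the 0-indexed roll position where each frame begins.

Frame 1 starts at roll index 0: rolls=5,2 (sum=7), consumes 2 rolls
Frame 2 starts at roll index 2: rolls=5,4 (sum=9), consumes 2 rolls
Frame 3 starts at roll index 4: rolls=7,2 (sum=9), consumes 2 rolls
Frame 4 starts at roll index 6: rolls=7,3 (sum=10), consumes 2 rolls
Frame 5 starts at roll index 8: roll=10 (strike), consumes 1 roll
Frame 6 starts at roll index 9: rolls=1,2 (sum=3), consumes 2 rolls
Frame 7 starts at roll index 11: rolls=4,5 (sum=9), consumes 2 rolls
Frame 8 starts at roll index 13: rolls=6,0 (sum=6), consumes 2 rolls
Frame 9 starts at roll index 15: rolls=4,1 (sum=5), consumes 2 rolls
Frame 10 starts at roll index 17: 2 remaining rolls

Answer: 0 2 4 6 8 9 11 13 15 17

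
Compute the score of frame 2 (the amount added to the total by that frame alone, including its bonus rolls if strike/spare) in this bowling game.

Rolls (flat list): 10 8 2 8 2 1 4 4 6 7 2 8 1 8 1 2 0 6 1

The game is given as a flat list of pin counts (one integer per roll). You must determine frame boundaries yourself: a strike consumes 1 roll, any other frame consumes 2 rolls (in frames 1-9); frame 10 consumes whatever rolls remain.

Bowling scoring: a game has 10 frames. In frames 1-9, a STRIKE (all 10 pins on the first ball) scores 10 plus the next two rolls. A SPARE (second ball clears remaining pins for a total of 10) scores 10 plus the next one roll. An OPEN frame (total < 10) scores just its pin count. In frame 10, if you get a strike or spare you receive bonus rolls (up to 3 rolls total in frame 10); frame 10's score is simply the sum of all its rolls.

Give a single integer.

Frame 1: STRIKE. 10 + next two rolls (8+2) = 20. Cumulative: 20
Frame 2: SPARE (8+2=10). 10 + next roll (8) = 18. Cumulative: 38
Frame 3: SPARE (8+2=10). 10 + next roll (1) = 11. Cumulative: 49
Frame 4: OPEN (1+4=5). Cumulative: 54

Answer: 18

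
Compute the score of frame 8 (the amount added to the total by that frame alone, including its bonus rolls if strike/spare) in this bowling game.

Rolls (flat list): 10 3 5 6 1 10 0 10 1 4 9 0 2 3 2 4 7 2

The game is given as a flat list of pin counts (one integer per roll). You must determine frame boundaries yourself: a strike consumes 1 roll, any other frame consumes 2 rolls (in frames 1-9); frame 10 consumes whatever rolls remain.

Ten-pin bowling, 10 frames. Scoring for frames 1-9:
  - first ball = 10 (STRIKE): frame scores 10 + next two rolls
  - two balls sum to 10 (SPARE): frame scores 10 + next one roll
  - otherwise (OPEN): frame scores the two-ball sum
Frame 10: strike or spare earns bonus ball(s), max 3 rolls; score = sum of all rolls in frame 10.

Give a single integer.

Frame 1: STRIKE. 10 + next two rolls (3+5) = 18. Cumulative: 18
Frame 2: OPEN (3+5=8). Cumulative: 26
Frame 3: OPEN (6+1=7). Cumulative: 33
Frame 4: STRIKE. 10 + next two rolls (0+10) = 20. Cumulative: 53
Frame 5: SPARE (0+10=10). 10 + next roll (1) = 11. Cumulative: 64
Frame 6: OPEN (1+4=5). Cumulative: 69
Frame 7: OPEN (9+0=9). Cumulative: 78
Frame 8: OPEN (2+3=5). Cumulative: 83
Frame 9: OPEN (2+4=6). Cumulative: 89
Frame 10: OPEN. Sum of all frame-10 rolls (7+2) = 9. Cumulative: 98

Answer: 5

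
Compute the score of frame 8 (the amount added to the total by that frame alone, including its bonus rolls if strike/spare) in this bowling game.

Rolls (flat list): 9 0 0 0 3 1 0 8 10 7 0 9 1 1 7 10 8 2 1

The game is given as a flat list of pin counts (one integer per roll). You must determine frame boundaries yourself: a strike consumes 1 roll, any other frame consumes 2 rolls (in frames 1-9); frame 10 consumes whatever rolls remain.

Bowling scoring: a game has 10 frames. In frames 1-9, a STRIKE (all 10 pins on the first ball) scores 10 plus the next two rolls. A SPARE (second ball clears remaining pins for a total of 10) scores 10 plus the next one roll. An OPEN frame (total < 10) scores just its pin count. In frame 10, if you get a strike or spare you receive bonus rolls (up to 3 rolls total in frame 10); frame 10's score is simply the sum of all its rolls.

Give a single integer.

Frame 1: OPEN (9+0=9). Cumulative: 9
Frame 2: OPEN (0+0=0). Cumulative: 9
Frame 3: OPEN (3+1=4). Cumulative: 13
Frame 4: OPEN (0+8=8). Cumulative: 21
Frame 5: STRIKE. 10 + next two rolls (7+0) = 17. Cumulative: 38
Frame 6: OPEN (7+0=7). Cumulative: 45
Frame 7: SPARE (9+1=10). 10 + next roll (1) = 11. Cumulative: 56
Frame 8: OPEN (1+7=8). Cumulative: 64
Frame 9: STRIKE. 10 + next two rolls (8+2) = 20. Cumulative: 84
Frame 10: SPARE. Sum of all frame-10 rolls (8+2+1) = 11. Cumulative: 95

Answer: 8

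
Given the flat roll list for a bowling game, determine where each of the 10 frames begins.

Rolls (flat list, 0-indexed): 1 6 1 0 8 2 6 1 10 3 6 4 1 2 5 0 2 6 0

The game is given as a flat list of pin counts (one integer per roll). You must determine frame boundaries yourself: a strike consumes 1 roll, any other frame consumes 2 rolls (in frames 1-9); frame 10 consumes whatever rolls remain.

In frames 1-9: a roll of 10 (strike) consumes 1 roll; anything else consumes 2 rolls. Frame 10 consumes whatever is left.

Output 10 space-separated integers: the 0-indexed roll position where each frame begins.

Frame 1 starts at roll index 0: rolls=1,6 (sum=7), consumes 2 rolls
Frame 2 starts at roll index 2: rolls=1,0 (sum=1), consumes 2 rolls
Frame 3 starts at roll index 4: rolls=8,2 (sum=10), consumes 2 rolls
Frame 4 starts at roll index 6: rolls=6,1 (sum=7), consumes 2 rolls
Frame 5 starts at roll index 8: roll=10 (strike), consumes 1 roll
Frame 6 starts at roll index 9: rolls=3,6 (sum=9), consumes 2 rolls
Frame 7 starts at roll index 11: rolls=4,1 (sum=5), consumes 2 rolls
Frame 8 starts at roll index 13: rolls=2,5 (sum=7), consumes 2 rolls
Frame 9 starts at roll index 15: rolls=0,2 (sum=2), consumes 2 rolls
Frame 10 starts at roll index 17: 2 remaining rolls

Answer: 0 2 4 6 8 9 11 13 15 17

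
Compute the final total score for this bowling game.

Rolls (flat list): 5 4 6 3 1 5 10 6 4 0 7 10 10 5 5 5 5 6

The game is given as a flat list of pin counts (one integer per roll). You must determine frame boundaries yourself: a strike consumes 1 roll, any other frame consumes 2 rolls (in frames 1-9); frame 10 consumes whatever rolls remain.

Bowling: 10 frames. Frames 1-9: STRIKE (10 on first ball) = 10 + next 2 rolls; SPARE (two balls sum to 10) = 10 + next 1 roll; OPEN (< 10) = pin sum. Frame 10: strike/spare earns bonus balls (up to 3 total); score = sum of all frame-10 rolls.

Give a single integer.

Frame 1: OPEN (5+4=9). Cumulative: 9
Frame 2: OPEN (6+3=9). Cumulative: 18
Frame 3: OPEN (1+5=6). Cumulative: 24
Frame 4: STRIKE. 10 + next two rolls (6+4) = 20. Cumulative: 44
Frame 5: SPARE (6+4=10). 10 + next roll (0) = 10. Cumulative: 54
Frame 6: OPEN (0+7=7). Cumulative: 61
Frame 7: STRIKE. 10 + next two rolls (10+5) = 25. Cumulative: 86
Frame 8: STRIKE. 10 + next two rolls (5+5) = 20. Cumulative: 106
Frame 9: SPARE (5+5=10). 10 + next roll (5) = 15. Cumulative: 121
Frame 10: SPARE. Sum of all frame-10 rolls (5+5+6) = 16. Cumulative: 137

Answer: 137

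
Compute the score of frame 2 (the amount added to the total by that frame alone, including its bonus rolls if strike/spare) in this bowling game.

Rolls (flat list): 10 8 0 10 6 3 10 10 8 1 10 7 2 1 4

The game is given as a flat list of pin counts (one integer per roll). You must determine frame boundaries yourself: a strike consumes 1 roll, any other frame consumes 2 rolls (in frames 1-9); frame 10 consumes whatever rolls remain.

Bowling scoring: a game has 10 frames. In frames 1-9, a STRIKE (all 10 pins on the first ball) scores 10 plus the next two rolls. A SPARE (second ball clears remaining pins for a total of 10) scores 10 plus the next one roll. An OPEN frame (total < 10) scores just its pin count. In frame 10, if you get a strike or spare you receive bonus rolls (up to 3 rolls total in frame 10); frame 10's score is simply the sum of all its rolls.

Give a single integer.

Answer: 8

Derivation:
Frame 1: STRIKE. 10 + next two rolls (8+0) = 18. Cumulative: 18
Frame 2: OPEN (8+0=8). Cumulative: 26
Frame 3: STRIKE. 10 + next two rolls (6+3) = 19. Cumulative: 45
Frame 4: OPEN (6+3=9). Cumulative: 54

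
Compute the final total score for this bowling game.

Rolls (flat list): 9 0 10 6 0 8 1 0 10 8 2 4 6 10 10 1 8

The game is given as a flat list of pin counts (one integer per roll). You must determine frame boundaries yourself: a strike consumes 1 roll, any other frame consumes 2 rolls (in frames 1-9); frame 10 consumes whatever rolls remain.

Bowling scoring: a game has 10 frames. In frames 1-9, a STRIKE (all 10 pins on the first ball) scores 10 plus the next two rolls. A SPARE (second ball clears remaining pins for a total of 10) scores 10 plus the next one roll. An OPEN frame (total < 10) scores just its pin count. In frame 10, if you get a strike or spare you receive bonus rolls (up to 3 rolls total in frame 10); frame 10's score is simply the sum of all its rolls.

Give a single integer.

Frame 1: OPEN (9+0=9). Cumulative: 9
Frame 2: STRIKE. 10 + next two rolls (6+0) = 16. Cumulative: 25
Frame 3: OPEN (6+0=6). Cumulative: 31
Frame 4: OPEN (8+1=9). Cumulative: 40
Frame 5: SPARE (0+10=10). 10 + next roll (8) = 18. Cumulative: 58
Frame 6: SPARE (8+2=10). 10 + next roll (4) = 14. Cumulative: 72
Frame 7: SPARE (4+6=10). 10 + next roll (10) = 20. Cumulative: 92
Frame 8: STRIKE. 10 + next two rolls (10+1) = 21. Cumulative: 113
Frame 9: STRIKE. 10 + next two rolls (1+8) = 19. Cumulative: 132
Frame 10: OPEN. Sum of all frame-10 rolls (1+8) = 9. Cumulative: 141

Answer: 141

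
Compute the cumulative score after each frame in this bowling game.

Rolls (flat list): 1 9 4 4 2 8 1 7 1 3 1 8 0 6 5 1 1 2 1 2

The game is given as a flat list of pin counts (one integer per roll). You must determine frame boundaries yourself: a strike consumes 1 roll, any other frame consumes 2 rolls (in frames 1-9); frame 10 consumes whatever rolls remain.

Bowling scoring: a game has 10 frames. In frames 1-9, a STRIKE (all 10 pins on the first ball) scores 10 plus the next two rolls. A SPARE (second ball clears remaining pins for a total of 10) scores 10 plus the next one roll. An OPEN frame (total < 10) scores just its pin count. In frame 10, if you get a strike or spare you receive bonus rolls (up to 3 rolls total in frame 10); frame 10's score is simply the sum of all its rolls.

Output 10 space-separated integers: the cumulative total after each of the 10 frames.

Answer: 14 22 33 41 45 54 60 66 69 72

Derivation:
Frame 1: SPARE (1+9=10). 10 + next roll (4) = 14. Cumulative: 14
Frame 2: OPEN (4+4=8). Cumulative: 22
Frame 3: SPARE (2+8=10). 10 + next roll (1) = 11. Cumulative: 33
Frame 4: OPEN (1+7=8). Cumulative: 41
Frame 5: OPEN (1+3=4). Cumulative: 45
Frame 6: OPEN (1+8=9). Cumulative: 54
Frame 7: OPEN (0+6=6). Cumulative: 60
Frame 8: OPEN (5+1=6). Cumulative: 66
Frame 9: OPEN (1+2=3). Cumulative: 69
Frame 10: OPEN. Sum of all frame-10 rolls (1+2) = 3. Cumulative: 72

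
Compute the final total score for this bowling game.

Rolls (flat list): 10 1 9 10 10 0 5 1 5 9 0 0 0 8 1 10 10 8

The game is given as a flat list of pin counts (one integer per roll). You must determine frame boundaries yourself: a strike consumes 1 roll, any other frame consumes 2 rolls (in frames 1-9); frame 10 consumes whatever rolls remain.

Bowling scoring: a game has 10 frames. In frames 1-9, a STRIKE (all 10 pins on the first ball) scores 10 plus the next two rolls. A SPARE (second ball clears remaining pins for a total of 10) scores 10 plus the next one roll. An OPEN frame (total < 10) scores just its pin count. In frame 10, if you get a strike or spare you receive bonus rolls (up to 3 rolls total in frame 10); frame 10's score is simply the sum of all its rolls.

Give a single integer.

Answer: 132

Derivation:
Frame 1: STRIKE. 10 + next two rolls (1+9) = 20. Cumulative: 20
Frame 2: SPARE (1+9=10). 10 + next roll (10) = 20. Cumulative: 40
Frame 3: STRIKE. 10 + next two rolls (10+0) = 20. Cumulative: 60
Frame 4: STRIKE. 10 + next two rolls (0+5) = 15. Cumulative: 75
Frame 5: OPEN (0+5=5). Cumulative: 80
Frame 6: OPEN (1+5=6). Cumulative: 86
Frame 7: OPEN (9+0=9). Cumulative: 95
Frame 8: OPEN (0+0=0). Cumulative: 95
Frame 9: OPEN (8+1=9). Cumulative: 104
Frame 10: STRIKE. Sum of all frame-10 rolls (10+10+8) = 28. Cumulative: 132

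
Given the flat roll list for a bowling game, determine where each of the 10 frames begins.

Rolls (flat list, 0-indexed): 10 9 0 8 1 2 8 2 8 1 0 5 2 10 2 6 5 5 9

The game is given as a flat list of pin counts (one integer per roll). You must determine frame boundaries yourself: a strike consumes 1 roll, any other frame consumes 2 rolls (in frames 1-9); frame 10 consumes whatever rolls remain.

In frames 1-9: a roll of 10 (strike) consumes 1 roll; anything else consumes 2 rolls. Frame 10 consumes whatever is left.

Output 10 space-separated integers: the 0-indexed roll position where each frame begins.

Frame 1 starts at roll index 0: roll=10 (strike), consumes 1 roll
Frame 2 starts at roll index 1: rolls=9,0 (sum=9), consumes 2 rolls
Frame 3 starts at roll index 3: rolls=8,1 (sum=9), consumes 2 rolls
Frame 4 starts at roll index 5: rolls=2,8 (sum=10), consumes 2 rolls
Frame 5 starts at roll index 7: rolls=2,8 (sum=10), consumes 2 rolls
Frame 6 starts at roll index 9: rolls=1,0 (sum=1), consumes 2 rolls
Frame 7 starts at roll index 11: rolls=5,2 (sum=7), consumes 2 rolls
Frame 8 starts at roll index 13: roll=10 (strike), consumes 1 roll
Frame 9 starts at roll index 14: rolls=2,6 (sum=8), consumes 2 rolls
Frame 10 starts at roll index 16: 3 remaining rolls

Answer: 0 1 3 5 7 9 11 13 14 16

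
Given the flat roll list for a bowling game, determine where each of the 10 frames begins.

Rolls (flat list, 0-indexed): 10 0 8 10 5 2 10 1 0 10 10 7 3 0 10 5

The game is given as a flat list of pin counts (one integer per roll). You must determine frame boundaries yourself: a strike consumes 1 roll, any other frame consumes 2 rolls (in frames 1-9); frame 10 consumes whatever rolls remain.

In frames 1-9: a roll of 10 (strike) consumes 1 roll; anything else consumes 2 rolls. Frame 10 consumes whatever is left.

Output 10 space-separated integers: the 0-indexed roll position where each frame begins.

Answer: 0 1 3 4 6 7 9 10 11 13

Derivation:
Frame 1 starts at roll index 0: roll=10 (strike), consumes 1 roll
Frame 2 starts at roll index 1: rolls=0,8 (sum=8), consumes 2 rolls
Frame 3 starts at roll index 3: roll=10 (strike), consumes 1 roll
Frame 4 starts at roll index 4: rolls=5,2 (sum=7), consumes 2 rolls
Frame 5 starts at roll index 6: roll=10 (strike), consumes 1 roll
Frame 6 starts at roll index 7: rolls=1,0 (sum=1), consumes 2 rolls
Frame 7 starts at roll index 9: roll=10 (strike), consumes 1 roll
Frame 8 starts at roll index 10: roll=10 (strike), consumes 1 roll
Frame 9 starts at roll index 11: rolls=7,3 (sum=10), consumes 2 rolls
Frame 10 starts at roll index 13: 3 remaining rolls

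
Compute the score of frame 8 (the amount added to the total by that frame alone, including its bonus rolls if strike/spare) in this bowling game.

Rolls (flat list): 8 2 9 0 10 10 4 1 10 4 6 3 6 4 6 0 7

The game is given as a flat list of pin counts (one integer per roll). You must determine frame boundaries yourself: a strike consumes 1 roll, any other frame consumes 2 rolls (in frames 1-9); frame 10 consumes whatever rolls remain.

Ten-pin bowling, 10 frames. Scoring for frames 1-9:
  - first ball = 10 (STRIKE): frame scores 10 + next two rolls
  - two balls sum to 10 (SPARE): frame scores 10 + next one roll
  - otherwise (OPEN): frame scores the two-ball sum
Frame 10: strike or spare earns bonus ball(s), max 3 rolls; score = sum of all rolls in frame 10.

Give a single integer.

Answer: 9

Derivation:
Frame 1: SPARE (8+2=10). 10 + next roll (9) = 19. Cumulative: 19
Frame 2: OPEN (9+0=9). Cumulative: 28
Frame 3: STRIKE. 10 + next two rolls (10+4) = 24. Cumulative: 52
Frame 4: STRIKE. 10 + next two rolls (4+1) = 15. Cumulative: 67
Frame 5: OPEN (4+1=5). Cumulative: 72
Frame 6: STRIKE. 10 + next two rolls (4+6) = 20. Cumulative: 92
Frame 7: SPARE (4+6=10). 10 + next roll (3) = 13. Cumulative: 105
Frame 8: OPEN (3+6=9). Cumulative: 114
Frame 9: SPARE (4+6=10). 10 + next roll (0) = 10. Cumulative: 124
Frame 10: OPEN. Sum of all frame-10 rolls (0+7) = 7. Cumulative: 131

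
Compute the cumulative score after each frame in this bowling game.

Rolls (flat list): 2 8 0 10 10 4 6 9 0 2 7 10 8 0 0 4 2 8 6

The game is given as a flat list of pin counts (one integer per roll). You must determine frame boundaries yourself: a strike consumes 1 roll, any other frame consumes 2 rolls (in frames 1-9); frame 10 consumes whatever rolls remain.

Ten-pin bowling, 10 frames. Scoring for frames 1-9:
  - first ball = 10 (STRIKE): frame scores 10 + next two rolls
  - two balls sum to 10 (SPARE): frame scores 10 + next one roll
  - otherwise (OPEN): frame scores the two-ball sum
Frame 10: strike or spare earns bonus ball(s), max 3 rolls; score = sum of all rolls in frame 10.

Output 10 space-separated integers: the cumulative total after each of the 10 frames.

Answer: 10 30 50 69 78 87 105 113 117 133

Derivation:
Frame 1: SPARE (2+8=10). 10 + next roll (0) = 10. Cumulative: 10
Frame 2: SPARE (0+10=10). 10 + next roll (10) = 20. Cumulative: 30
Frame 3: STRIKE. 10 + next two rolls (4+6) = 20. Cumulative: 50
Frame 4: SPARE (4+6=10). 10 + next roll (9) = 19. Cumulative: 69
Frame 5: OPEN (9+0=9). Cumulative: 78
Frame 6: OPEN (2+7=9). Cumulative: 87
Frame 7: STRIKE. 10 + next two rolls (8+0) = 18. Cumulative: 105
Frame 8: OPEN (8+0=8). Cumulative: 113
Frame 9: OPEN (0+4=4). Cumulative: 117
Frame 10: SPARE. Sum of all frame-10 rolls (2+8+6) = 16. Cumulative: 133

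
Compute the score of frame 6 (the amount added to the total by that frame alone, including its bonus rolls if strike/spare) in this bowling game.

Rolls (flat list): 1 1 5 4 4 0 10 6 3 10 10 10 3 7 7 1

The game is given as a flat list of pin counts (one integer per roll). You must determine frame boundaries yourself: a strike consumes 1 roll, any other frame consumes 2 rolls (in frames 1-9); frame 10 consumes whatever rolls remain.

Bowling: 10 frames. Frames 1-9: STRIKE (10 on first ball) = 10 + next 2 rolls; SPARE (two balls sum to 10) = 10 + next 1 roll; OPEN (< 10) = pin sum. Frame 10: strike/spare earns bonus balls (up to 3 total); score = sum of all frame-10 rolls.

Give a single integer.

Frame 1: OPEN (1+1=2). Cumulative: 2
Frame 2: OPEN (5+4=9). Cumulative: 11
Frame 3: OPEN (4+0=4). Cumulative: 15
Frame 4: STRIKE. 10 + next two rolls (6+3) = 19. Cumulative: 34
Frame 5: OPEN (6+3=9). Cumulative: 43
Frame 6: STRIKE. 10 + next two rolls (10+10) = 30. Cumulative: 73
Frame 7: STRIKE. 10 + next two rolls (10+3) = 23. Cumulative: 96
Frame 8: STRIKE. 10 + next two rolls (3+7) = 20. Cumulative: 116

Answer: 30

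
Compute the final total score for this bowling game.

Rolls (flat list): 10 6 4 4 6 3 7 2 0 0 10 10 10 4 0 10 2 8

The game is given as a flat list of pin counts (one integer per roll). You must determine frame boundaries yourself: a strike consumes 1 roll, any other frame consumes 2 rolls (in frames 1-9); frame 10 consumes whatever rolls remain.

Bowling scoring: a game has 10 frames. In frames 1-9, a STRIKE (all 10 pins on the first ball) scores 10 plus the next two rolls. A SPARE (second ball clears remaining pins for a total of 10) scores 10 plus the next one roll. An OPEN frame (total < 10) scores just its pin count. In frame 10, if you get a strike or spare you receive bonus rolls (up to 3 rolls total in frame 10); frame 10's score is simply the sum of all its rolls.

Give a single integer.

Answer: 143

Derivation:
Frame 1: STRIKE. 10 + next two rolls (6+4) = 20. Cumulative: 20
Frame 2: SPARE (6+4=10). 10 + next roll (4) = 14. Cumulative: 34
Frame 3: SPARE (4+6=10). 10 + next roll (3) = 13. Cumulative: 47
Frame 4: SPARE (3+7=10). 10 + next roll (2) = 12. Cumulative: 59
Frame 5: OPEN (2+0=2). Cumulative: 61
Frame 6: SPARE (0+10=10). 10 + next roll (10) = 20. Cumulative: 81
Frame 7: STRIKE. 10 + next two rolls (10+4) = 24. Cumulative: 105
Frame 8: STRIKE. 10 + next two rolls (4+0) = 14. Cumulative: 119
Frame 9: OPEN (4+0=4). Cumulative: 123
Frame 10: STRIKE. Sum of all frame-10 rolls (10+2+8) = 20. Cumulative: 143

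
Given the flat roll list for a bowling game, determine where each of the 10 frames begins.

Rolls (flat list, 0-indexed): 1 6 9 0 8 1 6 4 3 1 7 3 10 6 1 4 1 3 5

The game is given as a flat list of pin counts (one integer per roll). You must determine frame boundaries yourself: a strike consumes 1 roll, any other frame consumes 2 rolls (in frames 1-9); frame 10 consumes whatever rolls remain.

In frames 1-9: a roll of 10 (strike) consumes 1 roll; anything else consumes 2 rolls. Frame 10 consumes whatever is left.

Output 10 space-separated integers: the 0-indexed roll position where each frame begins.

Answer: 0 2 4 6 8 10 12 13 15 17

Derivation:
Frame 1 starts at roll index 0: rolls=1,6 (sum=7), consumes 2 rolls
Frame 2 starts at roll index 2: rolls=9,0 (sum=9), consumes 2 rolls
Frame 3 starts at roll index 4: rolls=8,1 (sum=9), consumes 2 rolls
Frame 4 starts at roll index 6: rolls=6,4 (sum=10), consumes 2 rolls
Frame 5 starts at roll index 8: rolls=3,1 (sum=4), consumes 2 rolls
Frame 6 starts at roll index 10: rolls=7,3 (sum=10), consumes 2 rolls
Frame 7 starts at roll index 12: roll=10 (strike), consumes 1 roll
Frame 8 starts at roll index 13: rolls=6,1 (sum=7), consumes 2 rolls
Frame 9 starts at roll index 15: rolls=4,1 (sum=5), consumes 2 rolls
Frame 10 starts at roll index 17: 2 remaining rolls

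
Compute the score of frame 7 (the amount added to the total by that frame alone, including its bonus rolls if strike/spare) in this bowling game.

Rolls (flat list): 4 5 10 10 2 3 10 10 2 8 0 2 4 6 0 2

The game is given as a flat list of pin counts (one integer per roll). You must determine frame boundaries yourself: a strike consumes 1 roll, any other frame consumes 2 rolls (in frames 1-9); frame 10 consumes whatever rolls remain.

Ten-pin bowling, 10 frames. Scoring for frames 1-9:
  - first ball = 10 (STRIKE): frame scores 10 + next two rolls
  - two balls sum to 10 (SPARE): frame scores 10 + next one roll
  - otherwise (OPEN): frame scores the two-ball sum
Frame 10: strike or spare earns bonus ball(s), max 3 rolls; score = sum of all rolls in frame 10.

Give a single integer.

Frame 1: OPEN (4+5=9). Cumulative: 9
Frame 2: STRIKE. 10 + next two rolls (10+2) = 22. Cumulative: 31
Frame 3: STRIKE. 10 + next two rolls (2+3) = 15. Cumulative: 46
Frame 4: OPEN (2+3=5). Cumulative: 51
Frame 5: STRIKE. 10 + next two rolls (10+2) = 22. Cumulative: 73
Frame 6: STRIKE. 10 + next two rolls (2+8) = 20. Cumulative: 93
Frame 7: SPARE (2+8=10). 10 + next roll (0) = 10. Cumulative: 103
Frame 8: OPEN (0+2=2). Cumulative: 105
Frame 9: SPARE (4+6=10). 10 + next roll (0) = 10. Cumulative: 115

Answer: 10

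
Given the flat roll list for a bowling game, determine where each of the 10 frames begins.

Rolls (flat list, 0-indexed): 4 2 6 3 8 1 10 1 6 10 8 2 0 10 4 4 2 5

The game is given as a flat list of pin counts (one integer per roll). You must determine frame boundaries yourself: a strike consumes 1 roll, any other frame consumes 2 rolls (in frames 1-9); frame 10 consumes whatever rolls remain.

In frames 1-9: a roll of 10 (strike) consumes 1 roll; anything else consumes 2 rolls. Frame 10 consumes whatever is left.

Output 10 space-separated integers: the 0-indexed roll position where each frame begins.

Frame 1 starts at roll index 0: rolls=4,2 (sum=6), consumes 2 rolls
Frame 2 starts at roll index 2: rolls=6,3 (sum=9), consumes 2 rolls
Frame 3 starts at roll index 4: rolls=8,1 (sum=9), consumes 2 rolls
Frame 4 starts at roll index 6: roll=10 (strike), consumes 1 roll
Frame 5 starts at roll index 7: rolls=1,6 (sum=7), consumes 2 rolls
Frame 6 starts at roll index 9: roll=10 (strike), consumes 1 roll
Frame 7 starts at roll index 10: rolls=8,2 (sum=10), consumes 2 rolls
Frame 8 starts at roll index 12: rolls=0,10 (sum=10), consumes 2 rolls
Frame 9 starts at roll index 14: rolls=4,4 (sum=8), consumes 2 rolls
Frame 10 starts at roll index 16: 2 remaining rolls

Answer: 0 2 4 6 7 9 10 12 14 16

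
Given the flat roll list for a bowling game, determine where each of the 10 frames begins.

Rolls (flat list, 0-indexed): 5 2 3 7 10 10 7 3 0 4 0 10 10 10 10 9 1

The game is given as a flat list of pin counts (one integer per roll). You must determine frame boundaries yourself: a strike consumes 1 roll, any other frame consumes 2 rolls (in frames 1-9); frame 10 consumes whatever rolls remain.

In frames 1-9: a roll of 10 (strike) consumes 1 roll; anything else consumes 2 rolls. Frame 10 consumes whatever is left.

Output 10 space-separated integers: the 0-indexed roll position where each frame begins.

Frame 1 starts at roll index 0: rolls=5,2 (sum=7), consumes 2 rolls
Frame 2 starts at roll index 2: rolls=3,7 (sum=10), consumes 2 rolls
Frame 3 starts at roll index 4: roll=10 (strike), consumes 1 roll
Frame 4 starts at roll index 5: roll=10 (strike), consumes 1 roll
Frame 5 starts at roll index 6: rolls=7,3 (sum=10), consumes 2 rolls
Frame 6 starts at roll index 8: rolls=0,4 (sum=4), consumes 2 rolls
Frame 7 starts at roll index 10: rolls=0,10 (sum=10), consumes 2 rolls
Frame 8 starts at roll index 12: roll=10 (strike), consumes 1 roll
Frame 9 starts at roll index 13: roll=10 (strike), consumes 1 roll
Frame 10 starts at roll index 14: 3 remaining rolls

Answer: 0 2 4 5 6 8 10 12 13 14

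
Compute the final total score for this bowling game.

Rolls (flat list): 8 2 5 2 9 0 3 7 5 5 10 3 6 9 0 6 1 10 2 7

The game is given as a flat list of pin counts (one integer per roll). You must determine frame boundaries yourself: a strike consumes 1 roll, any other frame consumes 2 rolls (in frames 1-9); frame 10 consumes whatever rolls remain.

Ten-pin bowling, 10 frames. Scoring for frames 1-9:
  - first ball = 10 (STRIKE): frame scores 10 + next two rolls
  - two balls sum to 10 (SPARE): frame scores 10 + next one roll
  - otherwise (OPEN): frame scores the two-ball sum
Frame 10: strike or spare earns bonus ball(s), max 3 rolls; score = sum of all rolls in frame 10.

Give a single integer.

Answer: 129

Derivation:
Frame 1: SPARE (8+2=10). 10 + next roll (5) = 15. Cumulative: 15
Frame 2: OPEN (5+2=7). Cumulative: 22
Frame 3: OPEN (9+0=9). Cumulative: 31
Frame 4: SPARE (3+7=10). 10 + next roll (5) = 15. Cumulative: 46
Frame 5: SPARE (5+5=10). 10 + next roll (10) = 20. Cumulative: 66
Frame 6: STRIKE. 10 + next two rolls (3+6) = 19. Cumulative: 85
Frame 7: OPEN (3+6=9). Cumulative: 94
Frame 8: OPEN (9+0=9). Cumulative: 103
Frame 9: OPEN (6+1=7). Cumulative: 110
Frame 10: STRIKE. Sum of all frame-10 rolls (10+2+7) = 19. Cumulative: 129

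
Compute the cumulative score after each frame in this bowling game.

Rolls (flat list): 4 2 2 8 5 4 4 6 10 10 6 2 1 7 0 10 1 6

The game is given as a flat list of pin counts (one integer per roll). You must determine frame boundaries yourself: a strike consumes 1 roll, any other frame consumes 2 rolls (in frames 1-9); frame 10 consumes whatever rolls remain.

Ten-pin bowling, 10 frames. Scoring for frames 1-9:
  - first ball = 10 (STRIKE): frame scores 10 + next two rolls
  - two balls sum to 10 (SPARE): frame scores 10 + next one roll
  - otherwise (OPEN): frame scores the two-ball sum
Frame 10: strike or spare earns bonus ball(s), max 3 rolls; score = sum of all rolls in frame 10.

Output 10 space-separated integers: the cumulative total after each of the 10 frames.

Answer: 6 21 30 50 76 94 102 110 121 128

Derivation:
Frame 1: OPEN (4+2=6). Cumulative: 6
Frame 2: SPARE (2+8=10). 10 + next roll (5) = 15. Cumulative: 21
Frame 3: OPEN (5+4=9). Cumulative: 30
Frame 4: SPARE (4+6=10). 10 + next roll (10) = 20. Cumulative: 50
Frame 5: STRIKE. 10 + next two rolls (10+6) = 26. Cumulative: 76
Frame 6: STRIKE. 10 + next two rolls (6+2) = 18. Cumulative: 94
Frame 7: OPEN (6+2=8). Cumulative: 102
Frame 8: OPEN (1+7=8). Cumulative: 110
Frame 9: SPARE (0+10=10). 10 + next roll (1) = 11. Cumulative: 121
Frame 10: OPEN. Sum of all frame-10 rolls (1+6) = 7. Cumulative: 128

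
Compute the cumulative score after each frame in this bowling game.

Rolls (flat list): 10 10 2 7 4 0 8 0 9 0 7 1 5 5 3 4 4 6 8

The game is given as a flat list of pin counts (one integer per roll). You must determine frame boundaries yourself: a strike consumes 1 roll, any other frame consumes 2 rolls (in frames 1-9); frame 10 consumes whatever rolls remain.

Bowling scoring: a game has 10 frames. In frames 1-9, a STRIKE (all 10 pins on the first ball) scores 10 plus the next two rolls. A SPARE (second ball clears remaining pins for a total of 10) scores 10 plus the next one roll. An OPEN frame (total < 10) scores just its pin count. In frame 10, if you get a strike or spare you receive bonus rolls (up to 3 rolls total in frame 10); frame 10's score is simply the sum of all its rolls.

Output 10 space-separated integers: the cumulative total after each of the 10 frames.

Answer: 22 41 50 54 62 71 79 92 99 117

Derivation:
Frame 1: STRIKE. 10 + next two rolls (10+2) = 22. Cumulative: 22
Frame 2: STRIKE. 10 + next two rolls (2+7) = 19. Cumulative: 41
Frame 3: OPEN (2+7=9). Cumulative: 50
Frame 4: OPEN (4+0=4). Cumulative: 54
Frame 5: OPEN (8+0=8). Cumulative: 62
Frame 6: OPEN (9+0=9). Cumulative: 71
Frame 7: OPEN (7+1=8). Cumulative: 79
Frame 8: SPARE (5+5=10). 10 + next roll (3) = 13. Cumulative: 92
Frame 9: OPEN (3+4=7). Cumulative: 99
Frame 10: SPARE. Sum of all frame-10 rolls (4+6+8) = 18. Cumulative: 117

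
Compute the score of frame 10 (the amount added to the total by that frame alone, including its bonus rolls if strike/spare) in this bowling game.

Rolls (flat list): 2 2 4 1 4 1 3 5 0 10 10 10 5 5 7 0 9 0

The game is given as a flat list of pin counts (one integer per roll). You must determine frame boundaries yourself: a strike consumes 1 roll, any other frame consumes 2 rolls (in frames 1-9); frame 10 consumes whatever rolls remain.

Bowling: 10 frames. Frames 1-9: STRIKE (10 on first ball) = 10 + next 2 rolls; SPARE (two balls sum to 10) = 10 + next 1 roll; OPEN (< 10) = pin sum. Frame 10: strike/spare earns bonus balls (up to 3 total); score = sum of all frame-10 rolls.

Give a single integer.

Frame 1: OPEN (2+2=4). Cumulative: 4
Frame 2: OPEN (4+1=5). Cumulative: 9
Frame 3: OPEN (4+1=5). Cumulative: 14
Frame 4: OPEN (3+5=8). Cumulative: 22
Frame 5: SPARE (0+10=10). 10 + next roll (10) = 20. Cumulative: 42
Frame 6: STRIKE. 10 + next two rolls (10+5) = 25. Cumulative: 67
Frame 7: STRIKE. 10 + next two rolls (5+5) = 20. Cumulative: 87
Frame 8: SPARE (5+5=10). 10 + next roll (7) = 17. Cumulative: 104
Frame 9: OPEN (7+0=7). Cumulative: 111
Frame 10: OPEN. Sum of all frame-10 rolls (9+0) = 9. Cumulative: 120

Answer: 9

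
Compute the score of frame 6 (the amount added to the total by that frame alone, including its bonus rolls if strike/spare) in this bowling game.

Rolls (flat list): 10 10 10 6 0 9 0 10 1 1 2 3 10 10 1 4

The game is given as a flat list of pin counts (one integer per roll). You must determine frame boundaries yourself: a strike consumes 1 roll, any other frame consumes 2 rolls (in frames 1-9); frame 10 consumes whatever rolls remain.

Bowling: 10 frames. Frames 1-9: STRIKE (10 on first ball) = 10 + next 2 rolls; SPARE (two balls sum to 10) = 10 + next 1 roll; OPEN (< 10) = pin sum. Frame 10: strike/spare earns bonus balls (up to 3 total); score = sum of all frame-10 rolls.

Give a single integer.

Answer: 12

Derivation:
Frame 1: STRIKE. 10 + next two rolls (10+10) = 30. Cumulative: 30
Frame 2: STRIKE. 10 + next two rolls (10+6) = 26. Cumulative: 56
Frame 3: STRIKE. 10 + next two rolls (6+0) = 16. Cumulative: 72
Frame 4: OPEN (6+0=6). Cumulative: 78
Frame 5: OPEN (9+0=9). Cumulative: 87
Frame 6: STRIKE. 10 + next two rolls (1+1) = 12. Cumulative: 99
Frame 7: OPEN (1+1=2). Cumulative: 101
Frame 8: OPEN (2+3=5). Cumulative: 106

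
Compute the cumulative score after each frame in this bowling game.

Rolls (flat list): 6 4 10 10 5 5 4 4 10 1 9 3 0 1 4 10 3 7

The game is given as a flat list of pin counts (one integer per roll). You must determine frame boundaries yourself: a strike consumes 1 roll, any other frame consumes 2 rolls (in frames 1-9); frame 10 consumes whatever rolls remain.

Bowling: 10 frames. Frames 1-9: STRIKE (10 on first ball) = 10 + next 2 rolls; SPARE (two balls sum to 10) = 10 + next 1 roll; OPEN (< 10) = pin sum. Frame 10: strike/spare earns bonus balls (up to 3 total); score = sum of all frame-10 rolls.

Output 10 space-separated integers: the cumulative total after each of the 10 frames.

Frame 1: SPARE (6+4=10). 10 + next roll (10) = 20. Cumulative: 20
Frame 2: STRIKE. 10 + next two rolls (10+5) = 25. Cumulative: 45
Frame 3: STRIKE. 10 + next two rolls (5+5) = 20. Cumulative: 65
Frame 4: SPARE (5+5=10). 10 + next roll (4) = 14. Cumulative: 79
Frame 5: OPEN (4+4=8). Cumulative: 87
Frame 6: STRIKE. 10 + next two rolls (1+9) = 20. Cumulative: 107
Frame 7: SPARE (1+9=10). 10 + next roll (3) = 13. Cumulative: 120
Frame 8: OPEN (3+0=3). Cumulative: 123
Frame 9: OPEN (1+4=5). Cumulative: 128
Frame 10: STRIKE. Sum of all frame-10 rolls (10+3+7) = 20. Cumulative: 148

Answer: 20 45 65 79 87 107 120 123 128 148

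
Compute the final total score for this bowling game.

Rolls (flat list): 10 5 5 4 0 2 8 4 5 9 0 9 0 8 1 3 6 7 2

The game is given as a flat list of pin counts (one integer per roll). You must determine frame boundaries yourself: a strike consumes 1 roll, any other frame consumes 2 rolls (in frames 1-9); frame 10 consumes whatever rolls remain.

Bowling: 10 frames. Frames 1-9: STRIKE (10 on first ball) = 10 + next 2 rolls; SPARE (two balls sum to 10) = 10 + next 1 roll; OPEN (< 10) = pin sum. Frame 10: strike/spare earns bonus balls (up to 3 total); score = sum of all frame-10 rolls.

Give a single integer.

Frame 1: STRIKE. 10 + next two rolls (5+5) = 20. Cumulative: 20
Frame 2: SPARE (5+5=10). 10 + next roll (4) = 14. Cumulative: 34
Frame 3: OPEN (4+0=4). Cumulative: 38
Frame 4: SPARE (2+8=10). 10 + next roll (4) = 14. Cumulative: 52
Frame 5: OPEN (4+5=9). Cumulative: 61
Frame 6: OPEN (9+0=9). Cumulative: 70
Frame 7: OPEN (9+0=9). Cumulative: 79
Frame 8: OPEN (8+1=9). Cumulative: 88
Frame 9: OPEN (3+6=9). Cumulative: 97
Frame 10: OPEN. Sum of all frame-10 rolls (7+2) = 9. Cumulative: 106

Answer: 106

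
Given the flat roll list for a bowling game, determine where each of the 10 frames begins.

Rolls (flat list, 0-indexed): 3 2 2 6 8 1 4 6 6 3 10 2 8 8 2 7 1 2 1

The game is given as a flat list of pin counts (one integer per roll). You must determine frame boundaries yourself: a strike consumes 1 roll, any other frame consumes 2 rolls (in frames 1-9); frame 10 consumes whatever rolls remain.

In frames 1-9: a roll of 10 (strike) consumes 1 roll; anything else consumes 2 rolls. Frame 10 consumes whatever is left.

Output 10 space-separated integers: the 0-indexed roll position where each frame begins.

Answer: 0 2 4 6 8 10 11 13 15 17

Derivation:
Frame 1 starts at roll index 0: rolls=3,2 (sum=5), consumes 2 rolls
Frame 2 starts at roll index 2: rolls=2,6 (sum=8), consumes 2 rolls
Frame 3 starts at roll index 4: rolls=8,1 (sum=9), consumes 2 rolls
Frame 4 starts at roll index 6: rolls=4,6 (sum=10), consumes 2 rolls
Frame 5 starts at roll index 8: rolls=6,3 (sum=9), consumes 2 rolls
Frame 6 starts at roll index 10: roll=10 (strike), consumes 1 roll
Frame 7 starts at roll index 11: rolls=2,8 (sum=10), consumes 2 rolls
Frame 8 starts at roll index 13: rolls=8,2 (sum=10), consumes 2 rolls
Frame 9 starts at roll index 15: rolls=7,1 (sum=8), consumes 2 rolls
Frame 10 starts at roll index 17: 2 remaining rolls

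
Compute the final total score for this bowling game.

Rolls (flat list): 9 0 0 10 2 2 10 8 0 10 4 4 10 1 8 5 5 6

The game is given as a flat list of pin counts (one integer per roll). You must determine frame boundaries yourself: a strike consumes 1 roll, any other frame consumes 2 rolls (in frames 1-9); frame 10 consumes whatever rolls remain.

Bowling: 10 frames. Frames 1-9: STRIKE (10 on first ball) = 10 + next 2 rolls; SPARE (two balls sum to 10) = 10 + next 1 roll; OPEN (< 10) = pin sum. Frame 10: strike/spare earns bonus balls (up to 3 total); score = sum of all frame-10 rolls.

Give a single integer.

Answer: 121

Derivation:
Frame 1: OPEN (9+0=9). Cumulative: 9
Frame 2: SPARE (0+10=10). 10 + next roll (2) = 12. Cumulative: 21
Frame 3: OPEN (2+2=4). Cumulative: 25
Frame 4: STRIKE. 10 + next two rolls (8+0) = 18. Cumulative: 43
Frame 5: OPEN (8+0=8). Cumulative: 51
Frame 6: STRIKE. 10 + next two rolls (4+4) = 18. Cumulative: 69
Frame 7: OPEN (4+4=8). Cumulative: 77
Frame 8: STRIKE. 10 + next two rolls (1+8) = 19. Cumulative: 96
Frame 9: OPEN (1+8=9). Cumulative: 105
Frame 10: SPARE. Sum of all frame-10 rolls (5+5+6) = 16. Cumulative: 121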